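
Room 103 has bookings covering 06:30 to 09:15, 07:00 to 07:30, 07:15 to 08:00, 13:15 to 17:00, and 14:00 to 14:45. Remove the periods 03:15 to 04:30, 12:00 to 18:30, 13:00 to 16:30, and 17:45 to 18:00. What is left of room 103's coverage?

06:30-09:15

Merge the first list: 06:30-09:15, 13:15-17:00.
Merge the second list: 03:15-04:30, 12:00-18:30.
06:30-09:15 is untouched.
13:15-17:00 lies entirely inside B → drops out.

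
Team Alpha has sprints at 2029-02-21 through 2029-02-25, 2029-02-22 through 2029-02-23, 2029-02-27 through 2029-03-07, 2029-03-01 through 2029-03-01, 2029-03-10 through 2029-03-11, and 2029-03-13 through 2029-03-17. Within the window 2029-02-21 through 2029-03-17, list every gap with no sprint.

After merging, the occupied span is 2029-02-21 through 2029-02-25, 2029-02-27 through 2029-03-07, 2029-03-10 through 2029-03-11, 2029-03-13 through 2029-03-17.
Uncovered inside 2029-02-21 through 2029-03-17: 2029-02-26 through 2029-02-26, 2029-03-08 through 2029-03-09, 2029-03-12 through 2029-03-12.

2029-02-26 through 2029-02-26, 2029-03-08 through 2029-03-09, 2029-03-12 through 2029-03-12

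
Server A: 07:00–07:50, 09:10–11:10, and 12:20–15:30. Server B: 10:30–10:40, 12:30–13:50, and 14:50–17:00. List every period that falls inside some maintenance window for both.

07:00–07:50 falls entirely outside B.
09:10–11:10 overlaps B on 10:30–10:40.
12:20–15:30 overlaps B on 12:30–13:50, 14:50–15:30.

10:30–10:40, 12:30–13:50, 14:50–15:30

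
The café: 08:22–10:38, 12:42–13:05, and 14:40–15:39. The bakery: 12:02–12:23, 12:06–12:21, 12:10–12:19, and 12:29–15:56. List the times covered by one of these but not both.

08:22-10:38, 12:02-12:23, 12:29-12:42, 13:05-14:40, 15:39-15:56

Merge the second list: 12:02-12:23, 12:29-15:56.
A but not B: 08:22-10:38.
B but not A: 12:02-12:23, 12:29-12:42, 13:05-14:40, 15:39-15:56.
Combining gives A △ B.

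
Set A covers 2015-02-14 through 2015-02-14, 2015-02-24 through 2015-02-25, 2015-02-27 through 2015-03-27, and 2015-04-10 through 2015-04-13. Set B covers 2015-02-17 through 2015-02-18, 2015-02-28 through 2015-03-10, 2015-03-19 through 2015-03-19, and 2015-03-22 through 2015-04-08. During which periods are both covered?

2015-02-14 through 2015-02-14 meets no B interval.
2015-02-24 through 2015-02-25 meets no B interval.
2015-02-27 through 2015-03-27 ∩ B → 2015-02-28 through 2015-03-10, 2015-03-19 through 2015-03-19, 2015-03-22 through 2015-03-27.
2015-04-10 through 2015-04-13 meets no B interval.

2015-02-28 through 2015-03-10, 2015-03-19 through 2015-03-19, 2015-03-22 through 2015-03-27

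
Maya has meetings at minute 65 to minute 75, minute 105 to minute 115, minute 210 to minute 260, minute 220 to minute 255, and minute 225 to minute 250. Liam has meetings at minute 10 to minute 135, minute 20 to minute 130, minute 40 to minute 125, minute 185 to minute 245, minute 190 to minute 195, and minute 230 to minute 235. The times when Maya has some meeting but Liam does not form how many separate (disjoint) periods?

1

Merge the first list: minute 65 to minute 75, minute 105 to minute 115, minute 210 to minute 260.
Merge the second list: minute 10 to minute 135, minute 185 to minute 245.
A \ B = minute 245 to minute 260.
That is 1 disjoint piece.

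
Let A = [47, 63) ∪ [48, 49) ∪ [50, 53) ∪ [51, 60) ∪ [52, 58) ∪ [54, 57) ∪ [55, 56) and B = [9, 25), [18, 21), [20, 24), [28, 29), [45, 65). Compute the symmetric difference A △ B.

[9, 25) ∪ [28, 29) ∪ [45, 47) ∪ [63, 65)

First set merges to [47, 63).
Second set merges to [9, 25), [28, 29), [45, 65).
A but not B: none.
B but not A: [9, 25), [28, 29), [45, 47), [63, 65).
Combining gives A △ B.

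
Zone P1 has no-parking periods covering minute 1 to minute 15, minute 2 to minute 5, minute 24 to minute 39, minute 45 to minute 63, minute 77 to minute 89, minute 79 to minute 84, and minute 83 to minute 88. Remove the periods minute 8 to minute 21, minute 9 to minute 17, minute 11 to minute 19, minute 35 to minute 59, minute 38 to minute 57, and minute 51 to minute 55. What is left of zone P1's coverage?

A, merged: minute 1 to minute 15, minute 24 to minute 39, minute 45 to minute 63, minute 77 to minute 89.
B, merged: minute 8 to minute 21, minute 35 to minute 59.
minute 1 to minute 15 minus B → minute 1 to minute 8.
minute 24 to minute 39 minus B → minute 24 to minute 35.
minute 45 to minute 63 minus B → minute 59 to minute 63.
minute 77 to minute 89: no B overlap → unchanged.

minute 1 to minute 8, minute 24 to minute 35, minute 59 to minute 63, minute 77 to minute 89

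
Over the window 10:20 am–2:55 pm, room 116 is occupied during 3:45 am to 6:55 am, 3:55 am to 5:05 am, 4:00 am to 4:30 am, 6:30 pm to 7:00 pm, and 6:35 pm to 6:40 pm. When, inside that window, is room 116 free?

10:20 am–2:55 pm

After merging, the occupied span is 3:45 am–6:55 am, 6:30 pm–7:00 pm.
Uncovered inside 10:20 am–2:55 pm: 10:20 am–2:55 pm.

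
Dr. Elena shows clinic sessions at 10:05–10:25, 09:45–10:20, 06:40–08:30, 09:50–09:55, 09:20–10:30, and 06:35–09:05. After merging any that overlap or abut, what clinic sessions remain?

Sort by start: 06:35-09:05, 06:40-08:30, 09:20-10:30, 09:45-10:20, 09:50-09:55, 10:05-10:25.
06:40-08:30 overlaps/touches 06:35-09:05 → extend to 06:35-09:05.
09:20-10:30 is disjoint → start new block.
09:45-10:20 overlaps/touches 09:20-10:30 → extend to 09:20-10:30.
09:50-09:55 overlaps/touches 09:20-10:30 → extend to 09:20-10:30.
10:05-10:25 overlaps/touches 09:20-10:30 → extend to 09:20-10:30.

06:35-09:05, 09:20-10:30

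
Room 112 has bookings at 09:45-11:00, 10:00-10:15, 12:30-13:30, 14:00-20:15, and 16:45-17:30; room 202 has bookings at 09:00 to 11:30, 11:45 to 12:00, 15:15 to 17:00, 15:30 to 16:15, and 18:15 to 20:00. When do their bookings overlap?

Merge the first list: 09:45-11:00, 12:30-13:30, 14:00-20:15.
Merge the second list: 09:00-11:30, 11:45-12:00, 15:15-17:00, 18:15-20:00.
09:45-11:00 meets the second set on 09:45-11:00.
12:30-13:30: no overlap with the second set.
14:00-20:15 meets the second set on 15:15-17:00, 18:15-20:00.

09:45-11:00, 15:15-17:00, 18:15-20:00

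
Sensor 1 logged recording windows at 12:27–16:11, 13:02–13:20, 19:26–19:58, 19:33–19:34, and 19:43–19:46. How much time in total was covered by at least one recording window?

Merged: 12:27–16:11, 19:26–19:58.
Lengths: 3 h 44 min + 32 min = 4 h 16 min.

4 h 16 min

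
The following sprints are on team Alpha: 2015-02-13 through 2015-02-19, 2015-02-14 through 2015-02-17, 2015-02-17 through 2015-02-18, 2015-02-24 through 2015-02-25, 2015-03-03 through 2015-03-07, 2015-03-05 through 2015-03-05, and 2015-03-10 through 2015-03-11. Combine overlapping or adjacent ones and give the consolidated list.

2015-02-13 through 2015-02-19, 2015-02-24 through 2015-02-25, 2015-03-03 through 2015-03-07, 2015-03-10 through 2015-03-11

2015-02-14 through 2015-02-17 overlaps/touches 2015-02-13 through 2015-02-19 → extend to 2015-02-13 through 2015-02-19.
2015-02-17 through 2015-02-18 overlaps/touches 2015-02-13 through 2015-02-19 → extend to 2015-02-13 through 2015-02-19.
2015-02-24 through 2015-02-25 is disjoint → start new block.
2015-03-03 through 2015-03-07 is disjoint → start new block.
2015-03-05 through 2015-03-05 overlaps/touches 2015-03-03 through 2015-03-07 → extend to 2015-03-03 through 2015-03-07.
2015-03-10 through 2015-03-11 is disjoint → start new block.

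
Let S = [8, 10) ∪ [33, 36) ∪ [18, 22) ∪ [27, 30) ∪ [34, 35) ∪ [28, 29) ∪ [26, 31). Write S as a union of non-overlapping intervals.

[8, 10) ∪ [18, 22) ∪ [26, 31) ∪ [33, 36)

Sort by start: [8, 10), [18, 22), [26, 31), [27, 30), [28, 29), [33, 36), [34, 35).
[18, 22) is disjoint → start new block.
[26, 31) is disjoint → start new block.
[27, 30) overlaps/touches [26, 31) → extend to [26, 31).
[28, 29) overlaps/touches [26, 31) → extend to [26, 31).
[33, 36) is disjoint → start new block.
[34, 35) overlaps/touches [33, 36) → extend to [33, 36).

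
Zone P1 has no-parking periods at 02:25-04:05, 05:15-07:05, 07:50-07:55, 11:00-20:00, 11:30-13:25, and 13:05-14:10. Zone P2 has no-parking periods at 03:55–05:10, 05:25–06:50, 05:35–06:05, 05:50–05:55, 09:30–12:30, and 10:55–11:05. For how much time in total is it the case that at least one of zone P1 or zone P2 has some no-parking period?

Merge the first list: 02:25-04:05, 05:15-07:05, 07:50-07:55, 11:00-20:00.
Merge the second list: 03:55-05:10, 05:25-06:50, 09:30-12:30.
A ∪ B = 02:25-05:10, 05:15-07:05, 07:50-07:55, 09:30-20:00.
Total: 2 h 45 min + 1 h 50 min + 5 min + 10 h 30 min = 15 h 10 min.

15 h 10 min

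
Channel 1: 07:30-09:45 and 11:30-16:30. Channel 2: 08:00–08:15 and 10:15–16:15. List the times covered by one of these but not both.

07:30-08:00, 08:15-09:45, 10:15-11:30, 16:15-16:30

A \ B = 07:30-08:00, 08:15-09:45, 16:15-16:30.
B \ A = 10:15-11:30.
Union of the two gives the symmetric difference.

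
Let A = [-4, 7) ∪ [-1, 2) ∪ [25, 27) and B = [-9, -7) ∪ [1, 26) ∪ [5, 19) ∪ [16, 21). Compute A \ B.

A, merged: [-4, 7), [25, 27).
B, merged: [-9, -7), [1, 26).
[-4, 7) \ B = [-4, 1).
[25, 27) \ B = [26, 27).

[-4, 1) ∪ [26, 27)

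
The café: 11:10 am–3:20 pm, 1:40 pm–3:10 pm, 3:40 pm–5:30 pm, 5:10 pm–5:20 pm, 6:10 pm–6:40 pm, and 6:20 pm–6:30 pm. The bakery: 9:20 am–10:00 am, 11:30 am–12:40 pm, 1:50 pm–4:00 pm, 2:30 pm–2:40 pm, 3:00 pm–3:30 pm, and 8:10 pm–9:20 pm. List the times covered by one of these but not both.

9:20 am–10:00 am, 11:10 am–11:30 am, 12:40 pm–1:50 pm, 3:20 pm–3:40 pm, 4:00 pm–5:30 pm, 6:10 pm–6:40 pm, 8:10 pm–9:20 pm

First set merges to 11:10 am–3:20 pm, 3:40 pm–5:30 pm, 6:10 pm–6:40 pm.
Second set merges to 9:20 am–10:00 am, 11:30 am–12:40 pm, 1:50 pm–4:00 pm, 8:10 pm–9:20 pm.
A but not B: 11:10 am–11:30 am, 12:40 pm–1:50 pm, 4:00 pm–5:30 pm, 6:10 pm–6:40 pm.
B but not A: 9:20 am–10:00 am, 3:20 pm–3:40 pm, 8:10 pm–9:20 pm.
Combining gives A △ B.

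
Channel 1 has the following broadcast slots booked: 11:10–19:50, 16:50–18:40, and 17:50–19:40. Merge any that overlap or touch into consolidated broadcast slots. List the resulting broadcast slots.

11:10-19:50

16:50-18:40 overlaps/touches 11:10-19:50 → extend to 11:10-19:50.
17:50-19:40 overlaps/touches 11:10-19:50 → extend to 11:10-19:50.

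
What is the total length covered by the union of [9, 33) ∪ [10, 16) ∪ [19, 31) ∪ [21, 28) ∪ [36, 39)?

Merged: [9, 33), [36, 39).
Lengths: 24 + 3 = 27.

27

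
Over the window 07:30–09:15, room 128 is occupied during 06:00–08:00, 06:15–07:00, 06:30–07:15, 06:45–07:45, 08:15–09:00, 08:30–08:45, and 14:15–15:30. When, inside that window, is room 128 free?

Covered (merged): 06:00–08:00, 08:15–09:00, 14:15–15:30.
Uncovered inside 07:30–09:15: 08:00–08:15, 09:00–09:15.

08:00–08:15, 09:00–09:15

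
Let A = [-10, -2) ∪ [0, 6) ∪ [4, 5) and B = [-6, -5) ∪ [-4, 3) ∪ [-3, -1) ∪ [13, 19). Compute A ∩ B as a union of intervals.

First set merges to [-10, -2), [0, 6).
Second set merges to [-6, -5), [-4, 3), [13, 19).
[-10, -2) overlaps B on [-6, -5), [-4, -2).
[0, 6) overlaps B on [0, 3).

[-6, -5) ∪ [-4, -2) ∪ [0, 3)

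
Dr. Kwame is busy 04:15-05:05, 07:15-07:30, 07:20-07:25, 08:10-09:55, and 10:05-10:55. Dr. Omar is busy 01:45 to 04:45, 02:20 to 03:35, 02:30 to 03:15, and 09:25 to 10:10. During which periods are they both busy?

Merge the first list: 04:15–05:05, 07:15–07:30, 08:10–09:55, 10:05–10:55.
Merge the second list: 01:45–04:45, 09:25–10:10.
04:15–05:05 ∩ B → 04:15–04:45.
07:15–07:30 meets no B interval.
08:10–09:55 ∩ B → 09:25–09:55.
10:05–10:55 ∩ B → 10:05–10:10.

04:15–04:45, 09:25–09:55, 10:05–10:10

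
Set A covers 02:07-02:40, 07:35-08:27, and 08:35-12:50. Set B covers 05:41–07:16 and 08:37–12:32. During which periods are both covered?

02:07-02:40: no overlap with the second set.
07:35-08:27: no overlap with the second set.
08:35-12:50 meets the second set on 08:37-12:32.

08:37-12:32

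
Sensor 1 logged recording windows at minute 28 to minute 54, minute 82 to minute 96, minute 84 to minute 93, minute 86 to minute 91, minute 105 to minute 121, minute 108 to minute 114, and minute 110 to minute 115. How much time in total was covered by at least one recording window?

Merged: minute 28 to minute 54, minute 82 to minute 96, minute 105 to minute 121.
Lengths: 26 minutes + 14 minutes + 16 minutes = 56 minutes.

56 minutes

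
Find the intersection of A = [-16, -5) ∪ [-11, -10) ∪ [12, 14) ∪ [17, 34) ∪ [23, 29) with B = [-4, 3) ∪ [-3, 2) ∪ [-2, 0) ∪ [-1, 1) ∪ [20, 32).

[20, 32)

Merge the first list: [-16, -5), [12, 14), [17, 34).
Merge the second list: [-4, 3), [20, 32).
[-16, -5) falls entirely outside B.
[12, 14) falls entirely outside B.
[17, 34) overlaps B on [20, 32).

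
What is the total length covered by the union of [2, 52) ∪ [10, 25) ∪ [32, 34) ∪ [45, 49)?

50

Merged: [2, 52).
Length: 50.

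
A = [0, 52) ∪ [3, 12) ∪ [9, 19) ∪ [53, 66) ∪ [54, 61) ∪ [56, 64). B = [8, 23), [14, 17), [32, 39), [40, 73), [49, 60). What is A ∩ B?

[8, 23) ∪ [32, 39) ∪ [40, 52) ∪ [53, 66)

Merge the first list: [0, 52), [53, 66).
Merge the second list: [8, 23), [32, 39), [40, 73).
[0, 52) meets the second set on [8, 23), [32, 39), [40, 52).
[53, 66) meets the second set on [53, 66).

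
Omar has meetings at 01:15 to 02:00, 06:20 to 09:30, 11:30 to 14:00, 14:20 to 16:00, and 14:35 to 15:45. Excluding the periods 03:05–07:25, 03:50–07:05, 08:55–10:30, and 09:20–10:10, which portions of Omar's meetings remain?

01:15–02:00, 07:25–08:55, 11:30–14:00, 14:20–16:00

First set merges to 01:15–02:00, 06:20–09:30, 11:30–14:00, 14:20–16:00.
Second set merges to 03:05–07:25, 08:55–10:30.
01:15–02:00: no B overlap → unchanged.
06:20–09:30 minus B → 07:25–08:55.
11:30–14:00: no B overlap → unchanged.
14:20–16:00: no B overlap → unchanged.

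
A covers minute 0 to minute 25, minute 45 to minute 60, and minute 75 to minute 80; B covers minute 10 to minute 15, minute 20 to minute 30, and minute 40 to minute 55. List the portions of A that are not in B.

minute 0 to minute 25 minus B → minute 0 to minute 10, minute 15 to minute 20.
minute 45 to minute 60 minus B → minute 55 to minute 60.
minute 75 to minute 80: no B overlap → unchanged.

minute 0 to minute 10, minute 15 to minute 20, minute 55 to minute 60, minute 75 to minute 80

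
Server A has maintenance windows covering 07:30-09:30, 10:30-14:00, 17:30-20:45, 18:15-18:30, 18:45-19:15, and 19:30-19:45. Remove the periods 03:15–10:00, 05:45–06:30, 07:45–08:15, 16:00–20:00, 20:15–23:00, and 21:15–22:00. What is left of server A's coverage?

10:30–14:00, 20:00–20:15

First set merges to 07:30–09:30, 10:30–14:00, 17:30–20:45.
Second set merges to 03:15–10:00, 16:00–20:00, 20:15–23:00.
07:30–09:30: entirely removed.
10:30–14:00: nothing removed.
17:30–20:45 \ B = 20:00–20:15.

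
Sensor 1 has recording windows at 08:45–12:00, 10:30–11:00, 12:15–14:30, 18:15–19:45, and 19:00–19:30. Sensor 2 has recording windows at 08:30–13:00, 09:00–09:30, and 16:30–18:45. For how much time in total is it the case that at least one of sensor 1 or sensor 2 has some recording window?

9 h 15 min

First set merges to 08:45–12:00, 12:15–14:30, 18:15–19:45.
Second set merges to 08:30–13:00, 16:30–18:45.
A ∪ B = 08:30–14:30, 16:30–19:45.
Total: 6 h + 3 h 15 min = 9 h 15 min.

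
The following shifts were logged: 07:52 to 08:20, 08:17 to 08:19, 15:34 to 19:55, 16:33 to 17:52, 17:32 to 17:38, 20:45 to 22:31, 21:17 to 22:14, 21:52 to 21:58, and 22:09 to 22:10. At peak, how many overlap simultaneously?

3

Sweep endpoints in order; track running count of active intervals.
Peak of 3 reached at 17:32.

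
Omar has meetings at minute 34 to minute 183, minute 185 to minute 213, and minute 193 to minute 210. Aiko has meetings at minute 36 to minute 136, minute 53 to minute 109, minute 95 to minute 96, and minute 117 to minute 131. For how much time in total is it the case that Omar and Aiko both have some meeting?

100 minutes

Merge the first list: minute 34 to minute 183, minute 185 to minute 213.
Merge the second list: minute 36 to minute 136.
A ∩ B = minute 36 to minute 136.
Total: 100 minutes.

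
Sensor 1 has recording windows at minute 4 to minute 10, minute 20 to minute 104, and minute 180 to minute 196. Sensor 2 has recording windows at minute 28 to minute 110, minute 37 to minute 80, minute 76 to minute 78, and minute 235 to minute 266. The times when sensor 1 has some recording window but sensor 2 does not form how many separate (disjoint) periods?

3

Merge the second list: minute 28 to minute 110, minute 235 to minute 266.
A \ B = minute 4 to minute 10, minute 20 to minute 28, minute 180 to minute 196.
That is 3 disjoint pieces.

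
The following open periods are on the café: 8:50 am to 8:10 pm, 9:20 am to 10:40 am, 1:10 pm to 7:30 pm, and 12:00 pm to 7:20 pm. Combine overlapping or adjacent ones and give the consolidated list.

Sort by start: 8:50 am–8:10 pm, 9:20 am–10:40 am, 12:00 pm–7:20 pm, 1:10 pm–7:30 pm.
9:20 am–10:40 am overlaps/touches 8:50 am–8:10 pm → extend to 8:50 am–8:10 pm.
12:00 pm–7:20 pm overlaps/touches 8:50 am–8:10 pm → extend to 8:50 am–8:10 pm.
1:10 pm–7:30 pm overlaps/touches 8:50 am–8:10 pm → extend to 8:50 am–8:10 pm.

8:50 am–8:10 pm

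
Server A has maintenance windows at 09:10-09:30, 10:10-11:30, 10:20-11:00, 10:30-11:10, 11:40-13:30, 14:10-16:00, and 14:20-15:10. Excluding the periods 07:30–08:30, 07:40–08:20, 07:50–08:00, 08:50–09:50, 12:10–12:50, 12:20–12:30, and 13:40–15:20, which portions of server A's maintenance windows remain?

10:10–11:30, 11:40–12:10, 12:50–13:30, 15:20–16:00

Merge the first list: 09:10–09:30, 10:10–11:30, 11:40–13:30, 14:10–16:00.
Merge the second list: 07:30–08:30, 08:50–09:50, 12:10–12:50, 13:40–15:20.
09:10–09:30: fully covered by B → removed.
10:10–11:30: no B overlap → unchanged.
11:40–13:30 minus B → 11:40–12:10, 12:50–13:30.
14:10–16:00 minus B → 15:20–16:00.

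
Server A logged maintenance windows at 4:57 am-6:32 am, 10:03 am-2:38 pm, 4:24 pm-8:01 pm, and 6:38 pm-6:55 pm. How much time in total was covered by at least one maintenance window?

Merged: 4:57 am–6:32 am, 10:03 am–2:38 pm, 4:24 pm–8:01 pm.
Lengths: 1 h 35 min + 4 h 35 min + 3 h 37 min = 9 h 47 min.

9 h 47 min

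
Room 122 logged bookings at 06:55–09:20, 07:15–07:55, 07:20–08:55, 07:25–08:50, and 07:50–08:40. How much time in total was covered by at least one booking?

2 h 25 min

Merged: 06:55–09:20.
Length: 2 h 25 min.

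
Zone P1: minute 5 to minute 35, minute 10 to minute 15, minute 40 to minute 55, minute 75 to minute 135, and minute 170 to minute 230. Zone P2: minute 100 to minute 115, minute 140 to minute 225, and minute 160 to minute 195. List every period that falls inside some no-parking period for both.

First set merges to minute 5 to minute 35, minute 40 to minute 55, minute 75 to minute 135, minute 170 to minute 230.
Second set merges to minute 100 to minute 115, minute 140 to minute 225.
minute 5 to minute 35 meets no B interval.
minute 40 to minute 55 meets no B interval.
minute 75 to minute 135 ∩ B → minute 100 to minute 115.
minute 170 to minute 230 ∩ B → minute 170 to minute 225.

minute 100 to minute 115, minute 170 to minute 225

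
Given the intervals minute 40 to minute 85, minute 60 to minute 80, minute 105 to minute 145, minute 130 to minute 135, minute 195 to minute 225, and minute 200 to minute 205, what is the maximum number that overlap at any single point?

2

At minute 60, 2 of the intervals are simultaneously active.
No point has more.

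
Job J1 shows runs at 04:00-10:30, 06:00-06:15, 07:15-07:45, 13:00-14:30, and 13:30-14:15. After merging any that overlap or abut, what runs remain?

04:00-10:30, 13:00-14:30

06:00-06:15 overlaps/touches 04:00-10:30 → extend to 04:00-10:30.
07:15-07:45 overlaps/touches 04:00-10:30 → extend to 04:00-10:30.
13:00-14:30 is disjoint → start new block.
13:30-14:15 overlaps/touches 13:00-14:30 → extend to 13:00-14:30.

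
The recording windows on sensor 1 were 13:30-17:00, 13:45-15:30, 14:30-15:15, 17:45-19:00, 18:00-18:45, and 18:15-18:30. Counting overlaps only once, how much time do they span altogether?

Merged: 13:30–17:00, 17:45–19:00.
Lengths: 3 h 30 min + 1 h 15 min = 4 h 45 min.

4 h 45 min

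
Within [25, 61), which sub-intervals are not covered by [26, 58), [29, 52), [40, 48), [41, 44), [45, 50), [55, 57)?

After merging, the occupied span is [26, 58).
Complement within [25, 61): [25, 26), [58, 61).

[25, 26) ∪ [58, 61)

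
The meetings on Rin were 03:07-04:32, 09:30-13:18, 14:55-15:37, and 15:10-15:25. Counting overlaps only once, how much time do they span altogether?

5 h 55 min

Merged: 03:07-04:32, 09:30-13:18, 14:55-15:37.
Lengths: 1 h 25 min + 3 h 48 min + 42 min = 5 h 55 min.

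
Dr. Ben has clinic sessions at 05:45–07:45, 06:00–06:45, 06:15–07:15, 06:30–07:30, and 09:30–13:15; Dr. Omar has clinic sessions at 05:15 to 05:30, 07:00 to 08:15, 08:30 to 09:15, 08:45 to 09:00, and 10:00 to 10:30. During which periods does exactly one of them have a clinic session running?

Merge the first list: 05:45–07:45, 09:30–13:15.
Merge the second list: 05:15–05:30, 07:00–08:15, 08:30–09:15, 10:00–10:30.
A \ B = 05:45–07:00, 09:30–10:00, 10:30–13:15.
B \ A = 05:15–05:30, 07:45–08:15, 08:30–09:15.
Union of the two gives the symmetric difference.

05:15–05:30, 05:45–07:00, 07:45–08:15, 08:30–09:15, 09:30–10:00, 10:30–13:15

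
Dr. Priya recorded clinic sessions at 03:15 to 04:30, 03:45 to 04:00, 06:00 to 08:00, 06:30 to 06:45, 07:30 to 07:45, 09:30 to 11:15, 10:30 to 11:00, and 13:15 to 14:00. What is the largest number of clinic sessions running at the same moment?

2

Walk the sorted start/end points keeping a running depth.
The depth first hits 2 at 03:45.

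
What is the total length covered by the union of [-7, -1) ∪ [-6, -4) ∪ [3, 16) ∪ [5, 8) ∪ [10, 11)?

19

Merged: [-7, -1), [3, 16).
Lengths: 6 + 13 = 19.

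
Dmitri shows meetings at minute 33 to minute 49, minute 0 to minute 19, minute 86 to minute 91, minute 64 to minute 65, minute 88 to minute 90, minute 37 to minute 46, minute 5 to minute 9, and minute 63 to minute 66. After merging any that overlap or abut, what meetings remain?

Sort by start: minute 0 to minute 19, minute 5 to minute 9, minute 33 to minute 49, minute 37 to minute 46, minute 63 to minute 66, minute 64 to minute 65, minute 86 to minute 91, minute 88 to minute 90.
minute 5 to minute 9 overlaps/touches minute 0 to minute 19 → extend to minute 0 to minute 19.
minute 33 to minute 49 is disjoint → start new block.
minute 37 to minute 46 overlaps/touches minute 33 to minute 49 → extend to minute 33 to minute 49.
minute 63 to minute 66 is disjoint → start new block.
minute 64 to minute 65 overlaps/touches minute 63 to minute 66 → extend to minute 63 to minute 66.
minute 86 to minute 91 is disjoint → start new block.
minute 88 to minute 90 overlaps/touches minute 86 to minute 91 → extend to minute 86 to minute 91.

minute 0 to minute 19, minute 33 to minute 49, minute 63 to minute 66, minute 86 to minute 91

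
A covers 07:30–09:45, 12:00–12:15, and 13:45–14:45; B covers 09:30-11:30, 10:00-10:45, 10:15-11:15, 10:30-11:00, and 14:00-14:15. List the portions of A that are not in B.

Second set merges to 09:30-11:30, 14:00-14:15.
07:30-09:45 \ B = 07:30-09:30.
12:00-12:15: nothing removed.
13:45-14:45 \ B = 13:45-14:00, 14:15-14:45.

07:30-09:30, 12:00-12:15, 13:45-14:00, 14:15-14:45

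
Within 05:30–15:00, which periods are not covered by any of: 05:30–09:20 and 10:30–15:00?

The merged coverage is 05:30-09:20, 10:30-15:00.
Gaps within 05:30-15:00: 09:20-10:30.

09:20-10:30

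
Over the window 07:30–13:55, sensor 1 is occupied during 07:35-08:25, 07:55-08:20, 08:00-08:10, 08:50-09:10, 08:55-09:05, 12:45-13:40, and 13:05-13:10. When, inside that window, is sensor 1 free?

07:30-07:35, 08:25-08:50, 09:10-12:45, 13:40-13:55

Covered (merged): 07:35-08:25, 08:50-09:10, 12:45-13:40.
Complement within 07:30-13:55: 07:30-07:35, 08:25-08:50, 09:10-12:45, 13:40-13:55.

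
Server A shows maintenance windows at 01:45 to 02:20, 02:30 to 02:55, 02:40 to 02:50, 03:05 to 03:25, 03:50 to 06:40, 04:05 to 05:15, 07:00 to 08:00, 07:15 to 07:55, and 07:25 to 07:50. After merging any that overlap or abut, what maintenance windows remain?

02:30-02:55 is disjoint → start new block.
02:40-02:50 overlaps/touches 02:30-02:55 → extend to 02:30-02:55.
03:05-03:25 is disjoint → start new block.
03:50-06:40 is disjoint → start new block.
04:05-05:15 overlaps/touches 03:50-06:40 → extend to 03:50-06:40.
07:00-08:00 is disjoint → start new block.
07:15-07:55 overlaps/touches 07:00-08:00 → extend to 07:00-08:00.
07:25-07:50 overlaps/touches 07:00-08:00 → extend to 07:00-08:00.

01:45-02:20, 02:30-02:55, 03:05-03:25, 03:50-06:40, 07:00-08:00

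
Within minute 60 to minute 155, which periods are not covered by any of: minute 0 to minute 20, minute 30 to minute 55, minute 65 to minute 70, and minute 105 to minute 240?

After merging, the occupied span is minute 0 to minute 20, minute 30 to minute 55, minute 65 to minute 70, minute 105 to minute 240.
Complement within minute 60 to minute 155: minute 60 to minute 65, minute 70 to minute 105.

minute 60 to minute 65, minute 70 to minute 105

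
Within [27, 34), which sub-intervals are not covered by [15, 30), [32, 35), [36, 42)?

[30, 32)

The merged coverage is [15, 30), [32, 35), [36, 42).
Gaps within [27, 34): [30, 32).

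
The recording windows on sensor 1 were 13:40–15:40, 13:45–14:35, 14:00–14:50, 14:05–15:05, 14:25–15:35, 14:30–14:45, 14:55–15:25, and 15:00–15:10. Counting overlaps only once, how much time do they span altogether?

2 h

Merged: 13:40–15:40.
Length: 2 h.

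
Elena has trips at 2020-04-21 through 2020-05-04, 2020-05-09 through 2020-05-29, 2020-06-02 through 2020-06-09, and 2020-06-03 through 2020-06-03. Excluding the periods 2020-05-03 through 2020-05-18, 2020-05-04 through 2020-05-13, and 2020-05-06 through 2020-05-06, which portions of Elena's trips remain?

2020-04-21 through 2020-05-02, 2020-05-19 through 2020-05-29, 2020-06-02 through 2020-06-09

First set merges to 2020-04-21 through 2020-05-04, 2020-05-09 through 2020-05-29, 2020-06-02 through 2020-06-09.
Second set merges to 2020-05-03 through 2020-05-18.
2020-04-21 through 2020-05-04 with B removed leaves 2020-04-21 through 2020-05-02.
2020-05-09 through 2020-05-29 with B removed leaves 2020-05-19 through 2020-05-29.
2020-06-02 through 2020-06-09 is untouched.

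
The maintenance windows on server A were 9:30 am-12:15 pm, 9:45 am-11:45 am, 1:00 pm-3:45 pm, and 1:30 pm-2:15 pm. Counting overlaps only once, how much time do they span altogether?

5 h 30 min

Merged: 9:30 am–12:15 pm, 1:00 pm–3:45 pm.
Lengths: 2 h 45 min + 2 h 45 min = 5 h 30 min.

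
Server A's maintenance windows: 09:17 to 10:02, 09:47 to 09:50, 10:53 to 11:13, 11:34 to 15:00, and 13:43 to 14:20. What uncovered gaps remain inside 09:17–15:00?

10:02-10:53, 11:13-11:34

The merged coverage is 09:17-10:02, 10:53-11:13, 11:34-15:00.
Uncovered inside 09:17-15:00: 10:02-10:53, 11:13-11:34.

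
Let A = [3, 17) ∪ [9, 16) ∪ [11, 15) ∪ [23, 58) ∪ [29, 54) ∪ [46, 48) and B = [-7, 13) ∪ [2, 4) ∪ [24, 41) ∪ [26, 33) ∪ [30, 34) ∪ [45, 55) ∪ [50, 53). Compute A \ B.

[13, 17) ∪ [23, 24) ∪ [41, 45) ∪ [55, 58)

Merge the first list: [3, 17), [23, 58).
Merge the second list: [-7, 13), [24, 41), [45, 55).
[3, 17) with B removed leaves [13, 17).
[23, 58) with B removed leaves [23, 24), [41, 45), [55, 58).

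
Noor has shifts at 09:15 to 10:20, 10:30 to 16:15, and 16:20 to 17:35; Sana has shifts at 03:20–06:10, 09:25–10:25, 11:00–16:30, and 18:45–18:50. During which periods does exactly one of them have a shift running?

A \ B = 09:15–09:25, 10:30–11:00, 16:30–17:35.
B \ A = 03:20–06:10, 10:20–10:25, 16:15–16:20, 18:45–18:50.
Union of the two gives the symmetric difference.

03:20–06:10, 09:15–09:25, 10:20–10:25, 10:30–11:00, 16:15–16:20, 16:30–17:35, 18:45–18:50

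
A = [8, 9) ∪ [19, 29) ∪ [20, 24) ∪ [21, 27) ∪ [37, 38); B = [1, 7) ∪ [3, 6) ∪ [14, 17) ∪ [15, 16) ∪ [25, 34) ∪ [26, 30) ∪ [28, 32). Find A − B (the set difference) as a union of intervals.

First set merges to [8, 9), [19, 29), [37, 38).
Second set merges to [1, 7), [14, 17), [25, 34).
[8, 9): no B overlap → unchanged.
[19, 29) minus B → [19, 25).
[37, 38): no B overlap → unchanged.

[8, 9) ∪ [19, 25) ∪ [37, 38)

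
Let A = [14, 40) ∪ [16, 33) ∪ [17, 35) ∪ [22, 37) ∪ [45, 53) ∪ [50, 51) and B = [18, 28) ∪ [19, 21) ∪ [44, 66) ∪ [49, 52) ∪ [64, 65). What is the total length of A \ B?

Merge the first list: [14, 40), [45, 53).
Merge the second list: [18, 28), [44, 66).
A \ B = [14, 18), [28, 40).
Total: 4 + 12 = 16.

16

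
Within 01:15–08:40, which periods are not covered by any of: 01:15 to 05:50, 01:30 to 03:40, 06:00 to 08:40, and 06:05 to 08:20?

The merged coverage is 01:15–05:50, 06:00–08:40.
Gaps within 01:15–08:40: 05:50–06:00.

05:50–06:00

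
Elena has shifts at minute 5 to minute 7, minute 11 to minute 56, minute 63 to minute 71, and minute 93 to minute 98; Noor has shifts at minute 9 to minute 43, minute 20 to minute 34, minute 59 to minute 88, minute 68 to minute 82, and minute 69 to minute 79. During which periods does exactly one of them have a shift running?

minute 5 to minute 7, minute 9 to minute 11, minute 43 to minute 56, minute 59 to minute 63, minute 71 to minute 88, minute 93 to minute 98

B, merged: minute 9 to minute 43, minute 59 to minute 88.
A \ B = minute 5 to minute 7, minute 43 to minute 56, minute 93 to minute 98.
B \ A = minute 9 to minute 11, minute 59 to minute 63, minute 71 to minute 88.
Union of the two gives the symmetric difference.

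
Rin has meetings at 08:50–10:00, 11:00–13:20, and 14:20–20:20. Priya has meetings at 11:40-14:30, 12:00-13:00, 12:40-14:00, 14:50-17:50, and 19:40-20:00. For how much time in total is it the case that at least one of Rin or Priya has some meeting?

Second set merges to 11:40–14:30, 14:50–17:50, 19:40–20:00.
A ∪ B = 08:50–10:00, 11:00–20:20.
Total: 1 h 10 min + 9 h 20 min = 10 h 30 min.

10 h 30 min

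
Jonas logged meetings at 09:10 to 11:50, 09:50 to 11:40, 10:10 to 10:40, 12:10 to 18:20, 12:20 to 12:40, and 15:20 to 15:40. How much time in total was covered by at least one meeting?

8 h 50 min

Merged: 09:10-11:50, 12:10-18:20.
Lengths: 2 h 40 min + 6 h 10 min = 8 h 50 min.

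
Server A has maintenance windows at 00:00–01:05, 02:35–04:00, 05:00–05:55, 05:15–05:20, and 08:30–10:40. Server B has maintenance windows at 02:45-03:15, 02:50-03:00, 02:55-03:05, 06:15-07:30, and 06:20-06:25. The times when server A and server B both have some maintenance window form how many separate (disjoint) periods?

Merge the first list: 00:00-01:05, 02:35-04:00, 05:00-05:55, 08:30-10:40.
Merge the second list: 02:45-03:15, 06:15-07:30.
A ∩ B = 02:45-03:15.
That is 1 disjoint piece.

1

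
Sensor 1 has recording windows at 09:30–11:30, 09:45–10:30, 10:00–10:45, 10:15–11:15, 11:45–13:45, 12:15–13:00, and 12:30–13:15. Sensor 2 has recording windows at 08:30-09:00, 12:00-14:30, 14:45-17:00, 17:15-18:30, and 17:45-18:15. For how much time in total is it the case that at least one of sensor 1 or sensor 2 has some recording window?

8 h 45 min

A, merged: 09:30–11:30, 11:45–13:45.
B, merged: 08:30–09:00, 12:00–14:30, 14:45–17:00, 17:15–18:30.
A ∪ B = 08:30–09:00, 09:30–11:30, 11:45–14:30, 14:45–17:00, 17:15–18:30.
Total: 30 min + 2 h + 2 h 45 min + 2 h 15 min + 1 h 15 min = 8 h 45 min.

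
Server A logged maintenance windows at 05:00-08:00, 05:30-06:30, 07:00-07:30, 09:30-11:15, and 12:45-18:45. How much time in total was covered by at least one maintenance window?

Merged: 05:00–08:00, 09:30–11:15, 12:45–18:45.
Lengths: 3 h + 1 h 45 min + 6 h = 10 h 45 min.

10 h 45 min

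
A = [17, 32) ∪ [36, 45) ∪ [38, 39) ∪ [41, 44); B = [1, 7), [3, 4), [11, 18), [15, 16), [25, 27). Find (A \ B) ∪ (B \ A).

[1, 7) ∪ [11, 17) ∪ [18, 25) ∪ [27, 32) ∪ [36, 45)

First set merges to [17, 32), [36, 45).
Second set merges to [1, 7), [11, 18), [25, 27).
A \ B = [18, 25), [27, 32), [36, 45).
B \ A = [1, 7), [11, 17).
Union of the two gives the symmetric difference.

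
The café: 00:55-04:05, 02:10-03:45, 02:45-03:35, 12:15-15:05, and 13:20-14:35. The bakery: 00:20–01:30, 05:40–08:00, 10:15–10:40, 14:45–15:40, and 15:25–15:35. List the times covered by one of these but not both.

00:20–00:55, 01:30–04:05, 05:40–08:00, 10:15–10:40, 12:15–14:45, 15:05–15:40

First set merges to 00:55–04:05, 12:15–15:05.
Second set merges to 00:20–01:30, 05:40–08:00, 10:15–10:40, 14:45–15:40.
Only in the first: 01:30–04:05, 12:15–14:45.
Only in the second: 00:20–00:55, 05:40–08:00, 10:15–10:40, 15:05–15:40.
Together these are the periods covered by exactly one.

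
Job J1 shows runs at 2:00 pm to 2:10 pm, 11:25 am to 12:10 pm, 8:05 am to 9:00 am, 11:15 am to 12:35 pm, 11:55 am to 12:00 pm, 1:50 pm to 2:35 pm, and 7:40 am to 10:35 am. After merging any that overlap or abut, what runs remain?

7:40 am-10:35 am, 11:15 am-12:35 pm, 1:50 pm-2:35 pm

Sort by start: 7:40 am-10:35 am, 8:05 am-9:00 am, 11:15 am-12:35 pm, 11:25 am-12:10 pm, 11:55 am-12:00 pm, 1:50 pm-2:35 pm, 2:00 pm-2:10 pm.
8:05 am-9:00 am overlaps/touches 7:40 am-10:35 am → extend to 7:40 am-10:35 am.
11:15 am-12:35 pm is disjoint → start new block.
11:25 am-12:10 pm overlaps/touches 11:15 am-12:35 pm → extend to 11:15 am-12:35 pm.
11:55 am-12:00 pm overlaps/touches 11:15 am-12:35 pm → extend to 11:15 am-12:35 pm.
1:50 pm-2:35 pm is disjoint → start new block.
2:00 pm-2:10 pm overlaps/touches 1:50 pm-2:35 pm → extend to 1:50 pm-2:35 pm.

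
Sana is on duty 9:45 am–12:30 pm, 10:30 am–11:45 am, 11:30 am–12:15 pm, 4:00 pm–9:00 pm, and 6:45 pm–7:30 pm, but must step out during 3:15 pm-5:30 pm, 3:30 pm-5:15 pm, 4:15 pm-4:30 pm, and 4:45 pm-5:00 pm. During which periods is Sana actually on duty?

9:45 am–12:30 pm, 5:30 pm–9:00 pm

A, merged: 9:45 am–12:30 pm, 4:00 pm–9:00 pm.
B, merged: 3:15 pm–5:30 pm.
9:45 am–12:30 pm: nothing removed.
4:00 pm–9:00 pm \ B = 5:30 pm–9:00 pm.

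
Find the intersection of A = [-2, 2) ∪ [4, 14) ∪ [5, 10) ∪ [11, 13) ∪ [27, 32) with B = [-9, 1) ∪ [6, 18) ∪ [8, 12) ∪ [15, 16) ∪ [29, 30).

[-2, 1) ∪ [6, 14) ∪ [29, 30)

A, merged: [-2, 2), [4, 14), [27, 32).
B, merged: [-9, 1), [6, 18), [29, 30).
[-2, 2) overlaps B on [-2, 1).
[4, 14) overlaps B on [6, 14).
[27, 32) overlaps B on [29, 30).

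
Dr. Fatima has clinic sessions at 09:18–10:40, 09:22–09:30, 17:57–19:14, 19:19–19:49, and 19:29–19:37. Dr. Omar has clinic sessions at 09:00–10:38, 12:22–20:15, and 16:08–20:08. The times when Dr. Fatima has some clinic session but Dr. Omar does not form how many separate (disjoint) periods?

1

A, merged: 09:18–10:40, 17:57–19:14, 19:19–19:49.
B, merged: 09:00–10:38, 12:22–20:15.
A \ B = 10:38–10:40.
That is 1 disjoint piece.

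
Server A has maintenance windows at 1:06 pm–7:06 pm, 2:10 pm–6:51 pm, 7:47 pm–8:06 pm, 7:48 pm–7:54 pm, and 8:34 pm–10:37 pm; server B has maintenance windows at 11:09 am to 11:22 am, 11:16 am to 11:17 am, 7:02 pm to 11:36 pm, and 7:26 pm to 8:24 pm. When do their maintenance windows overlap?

7:02 pm–7:06 pm, 7:47 pm–8:06 pm, 8:34 pm–10:37 pm

A, merged: 1:06 pm–7:06 pm, 7:47 pm–8:06 pm, 8:34 pm–10:37 pm.
B, merged: 11:09 am–11:22 am, 7:02 pm–11:36 pm.
1:06 pm–7:06 pm meets the second set on 7:02 pm–7:06 pm.
7:47 pm–8:06 pm meets the second set on 7:47 pm–8:06 pm.
8:34 pm–10:37 pm meets the second set on 8:34 pm–10:37 pm.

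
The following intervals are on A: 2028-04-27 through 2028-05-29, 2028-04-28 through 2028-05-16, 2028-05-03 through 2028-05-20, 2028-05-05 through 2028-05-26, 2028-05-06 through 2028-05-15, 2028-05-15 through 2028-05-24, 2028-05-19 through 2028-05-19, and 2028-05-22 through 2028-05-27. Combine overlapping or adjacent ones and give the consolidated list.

2028-04-27 through 2028-05-29

2028-04-28 through 2028-05-16 overlaps/touches 2028-04-27 through 2028-05-29 → extend to 2028-04-27 through 2028-05-29.
2028-05-03 through 2028-05-20 overlaps/touches 2028-04-27 through 2028-05-29 → extend to 2028-04-27 through 2028-05-29.
2028-05-05 through 2028-05-26 overlaps/touches 2028-04-27 through 2028-05-29 → extend to 2028-04-27 through 2028-05-29.
2028-05-06 through 2028-05-15 overlaps/touches 2028-04-27 through 2028-05-29 → extend to 2028-04-27 through 2028-05-29.
2028-05-15 through 2028-05-24 overlaps/touches 2028-04-27 through 2028-05-29 → extend to 2028-04-27 through 2028-05-29.
2028-05-19 through 2028-05-19 overlaps/touches 2028-04-27 through 2028-05-29 → extend to 2028-04-27 through 2028-05-29.
2028-05-22 through 2028-05-27 overlaps/touches 2028-04-27 through 2028-05-29 → extend to 2028-04-27 through 2028-05-29.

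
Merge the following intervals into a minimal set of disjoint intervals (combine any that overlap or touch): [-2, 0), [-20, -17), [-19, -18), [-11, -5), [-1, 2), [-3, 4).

[-20, -17) ∪ [-11, -5) ∪ [-3, 4)

Sort by start: [-20, -17), [-19, -18), [-11, -5), [-3, 4), [-2, 0), [-1, 2).
[-19, -18) overlaps/touches [-20, -17) → extend to [-20, -17).
[-11, -5) is disjoint → start new block.
[-3, 4) is disjoint → start new block.
[-2, 0) overlaps/touches [-3, 4) → extend to [-3, 4).
[-1, 2) overlaps/touches [-3, 4) → extend to [-3, 4).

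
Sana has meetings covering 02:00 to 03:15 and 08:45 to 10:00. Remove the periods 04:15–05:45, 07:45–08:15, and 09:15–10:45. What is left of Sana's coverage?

02:00–03:15, 08:45–09:15

02:00–03:15 is untouched.
08:45–10:00 with B removed leaves 08:45–09:15.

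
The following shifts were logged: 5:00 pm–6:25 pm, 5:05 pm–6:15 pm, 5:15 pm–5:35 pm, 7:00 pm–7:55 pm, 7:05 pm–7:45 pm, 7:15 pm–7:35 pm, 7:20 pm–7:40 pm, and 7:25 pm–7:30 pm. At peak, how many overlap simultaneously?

Sweep endpoints in order; track running count of active intervals.
Peak of 5 reached at 7:25 pm.

5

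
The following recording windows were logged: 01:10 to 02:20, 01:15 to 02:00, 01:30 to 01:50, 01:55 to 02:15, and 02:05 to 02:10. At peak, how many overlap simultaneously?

At 01:30, 3 of the intervals are simultaneously active.
No point has more.

3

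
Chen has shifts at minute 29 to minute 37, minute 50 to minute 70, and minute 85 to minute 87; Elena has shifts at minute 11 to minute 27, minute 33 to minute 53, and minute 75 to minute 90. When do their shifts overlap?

minute 33 to minute 37, minute 50 to minute 53, minute 85 to minute 87

minute 29 to minute 37 meets the second set on minute 33 to minute 37.
minute 50 to minute 70 meets the second set on minute 50 to minute 53.
minute 85 to minute 87 meets the second set on minute 85 to minute 87.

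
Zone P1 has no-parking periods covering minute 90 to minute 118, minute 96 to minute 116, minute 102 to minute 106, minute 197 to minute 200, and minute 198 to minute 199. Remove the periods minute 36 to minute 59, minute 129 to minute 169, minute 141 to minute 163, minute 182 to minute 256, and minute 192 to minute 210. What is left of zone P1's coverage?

minute 90 to minute 118

A, merged: minute 90 to minute 118, minute 197 to minute 200.
B, merged: minute 36 to minute 59, minute 129 to minute 169, minute 182 to minute 256.
minute 90 to minute 118: no B overlap → unchanged.
minute 197 to minute 200: fully covered by B → removed.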